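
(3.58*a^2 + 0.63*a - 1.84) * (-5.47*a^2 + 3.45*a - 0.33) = -19.5826*a^4 + 8.9049*a^3 + 11.0569*a^2 - 6.5559*a + 0.6072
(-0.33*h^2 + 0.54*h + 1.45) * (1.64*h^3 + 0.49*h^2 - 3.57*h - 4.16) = -0.5412*h^5 + 0.7239*h^4 + 3.8207*h^3 + 0.1555*h^2 - 7.4229*h - 6.032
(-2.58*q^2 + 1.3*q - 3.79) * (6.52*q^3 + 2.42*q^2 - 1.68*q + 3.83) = -16.8216*q^5 + 2.2324*q^4 - 17.2304*q^3 - 21.2372*q^2 + 11.3462*q - 14.5157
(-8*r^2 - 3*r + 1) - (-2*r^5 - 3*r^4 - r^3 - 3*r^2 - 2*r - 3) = 2*r^5 + 3*r^4 + r^3 - 5*r^2 - r + 4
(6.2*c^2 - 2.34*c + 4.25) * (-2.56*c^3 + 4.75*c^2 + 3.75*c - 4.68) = -15.872*c^5 + 35.4404*c^4 + 1.255*c^3 - 17.6035*c^2 + 26.8887*c - 19.89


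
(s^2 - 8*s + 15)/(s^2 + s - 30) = (s - 3)/(s + 6)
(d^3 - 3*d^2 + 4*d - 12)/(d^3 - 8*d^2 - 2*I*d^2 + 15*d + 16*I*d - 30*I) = (d + 2*I)/(d - 5)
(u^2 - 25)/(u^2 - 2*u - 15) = (u + 5)/(u + 3)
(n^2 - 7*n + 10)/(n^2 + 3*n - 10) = (n - 5)/(n + 5)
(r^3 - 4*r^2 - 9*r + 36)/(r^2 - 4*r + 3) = (r^2 - r - 12)/(r - 1)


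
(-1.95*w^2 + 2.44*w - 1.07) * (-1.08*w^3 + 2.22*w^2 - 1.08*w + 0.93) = 2.106*w^5 - 6.9642*w^4 + 8.6784*w^3 - 6.8241*w^2 + 3.4248*w - 0.9951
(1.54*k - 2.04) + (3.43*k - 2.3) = 4.97*k - 4.34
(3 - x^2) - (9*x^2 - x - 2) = -10*x^2 + x + 5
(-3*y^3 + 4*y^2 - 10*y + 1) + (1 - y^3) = -4*y^3 + 4*y^2 - 10*y + 2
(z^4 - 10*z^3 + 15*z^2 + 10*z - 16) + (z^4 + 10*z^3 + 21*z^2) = 2*z^4 + 36*z^2 + 10*z - 16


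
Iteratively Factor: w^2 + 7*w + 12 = (w + 3)*(w + 4)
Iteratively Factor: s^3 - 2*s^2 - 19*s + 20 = (s + 4)*(s^2 - 6*s + 5) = (s - 1)*(s + 4)*(s - 5)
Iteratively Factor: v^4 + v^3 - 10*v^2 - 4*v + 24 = (v + 3)*(v^3 - 2*v^2 - 4*v + 8) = (v - 2)*(v + 3)*(v^2 - 4) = (v - 2)^2*(v + 3)*(v + 2)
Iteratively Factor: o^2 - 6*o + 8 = (o - 4)*(o - 2)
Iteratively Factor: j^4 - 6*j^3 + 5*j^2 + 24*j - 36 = (j - 3)*(j^3 - 3*j^2 - 4*j + 12) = (j - 3)^2*(j^2 - 4) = (j - 3)^2*(j - 2)*(j + 2)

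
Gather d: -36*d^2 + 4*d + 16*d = -36*d^2 + 20*d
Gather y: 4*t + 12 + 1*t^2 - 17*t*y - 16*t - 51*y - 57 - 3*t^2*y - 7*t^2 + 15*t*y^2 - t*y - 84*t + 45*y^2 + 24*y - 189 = -6*t^2 - 96*t + y^2*(15*t + 45) + y*(-3*t^2 - 18*t - 27) - 234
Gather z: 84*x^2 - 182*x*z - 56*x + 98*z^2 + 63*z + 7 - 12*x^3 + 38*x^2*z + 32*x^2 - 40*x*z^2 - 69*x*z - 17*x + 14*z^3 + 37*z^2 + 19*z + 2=-12*x^3 + 116*x^2 - 73*x + 14*z^3 + z^2*(135 - 40*x) + z*(38*x^2 - 251*x + 82) + 9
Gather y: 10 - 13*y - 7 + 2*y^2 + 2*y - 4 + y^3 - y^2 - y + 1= y^3 + y^2 - 12*y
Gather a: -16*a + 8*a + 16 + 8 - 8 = 16 - 8*a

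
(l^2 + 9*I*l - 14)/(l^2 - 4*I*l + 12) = (l + 7*I)/(l - 6*I)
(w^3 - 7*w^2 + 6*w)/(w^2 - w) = w - 6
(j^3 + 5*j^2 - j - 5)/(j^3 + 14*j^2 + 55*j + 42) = (j^2 + 4*j - 5)/(j^2 + 13*j + 42)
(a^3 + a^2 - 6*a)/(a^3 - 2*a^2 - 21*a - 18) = a*(a - 2)/(a^2 - 5*a - 6)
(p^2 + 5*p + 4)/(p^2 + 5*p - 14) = (p^2 + 5*p + 4)/(p^2 + 5*p - 14)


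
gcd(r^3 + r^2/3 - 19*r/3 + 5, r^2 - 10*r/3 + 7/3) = r - 1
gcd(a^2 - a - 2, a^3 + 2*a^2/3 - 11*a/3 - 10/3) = a^2 - a - 2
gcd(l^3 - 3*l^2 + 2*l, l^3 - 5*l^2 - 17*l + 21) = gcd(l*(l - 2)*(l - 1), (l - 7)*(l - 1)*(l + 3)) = l - 1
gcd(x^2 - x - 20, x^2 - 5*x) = x - 5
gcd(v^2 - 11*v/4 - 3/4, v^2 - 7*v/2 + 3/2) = v - 3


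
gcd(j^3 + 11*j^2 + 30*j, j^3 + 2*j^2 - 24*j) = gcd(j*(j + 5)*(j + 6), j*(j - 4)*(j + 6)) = j^2 + 6*j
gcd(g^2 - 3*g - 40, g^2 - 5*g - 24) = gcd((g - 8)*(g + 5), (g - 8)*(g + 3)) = g - 8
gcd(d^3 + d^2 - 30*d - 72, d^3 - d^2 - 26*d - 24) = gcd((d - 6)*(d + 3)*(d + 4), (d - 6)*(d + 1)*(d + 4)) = d^2 - 2*d - 24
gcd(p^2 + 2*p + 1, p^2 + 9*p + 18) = 1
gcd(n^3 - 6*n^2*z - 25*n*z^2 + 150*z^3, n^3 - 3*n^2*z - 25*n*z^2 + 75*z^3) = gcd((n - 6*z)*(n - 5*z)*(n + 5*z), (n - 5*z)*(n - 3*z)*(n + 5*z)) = -n^2 + 25*z^2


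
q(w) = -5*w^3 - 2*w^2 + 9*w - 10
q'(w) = -15*w^2 - 4*w + 9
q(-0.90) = -16.08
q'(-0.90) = 0.45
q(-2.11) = 9.08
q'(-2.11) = -49.34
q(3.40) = -199.04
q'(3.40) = -178.00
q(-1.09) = -15.71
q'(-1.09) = -4.46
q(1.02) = -8.21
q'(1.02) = -10.69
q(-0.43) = -13.84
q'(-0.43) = 7.95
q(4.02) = -330.96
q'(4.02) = -249.49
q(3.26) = -175.15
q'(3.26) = -163.45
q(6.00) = -1108.00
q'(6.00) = -555.00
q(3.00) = -136.00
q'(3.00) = -138.00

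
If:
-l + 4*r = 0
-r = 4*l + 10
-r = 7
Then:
No Solution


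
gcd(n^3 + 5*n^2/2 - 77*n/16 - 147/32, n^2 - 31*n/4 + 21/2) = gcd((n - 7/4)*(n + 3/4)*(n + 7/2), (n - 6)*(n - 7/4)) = n - 7/4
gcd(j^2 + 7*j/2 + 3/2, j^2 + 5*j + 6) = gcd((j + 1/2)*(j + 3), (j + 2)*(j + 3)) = j + 3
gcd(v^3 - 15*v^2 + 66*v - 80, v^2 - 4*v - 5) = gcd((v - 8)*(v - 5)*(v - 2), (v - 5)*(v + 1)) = v - 5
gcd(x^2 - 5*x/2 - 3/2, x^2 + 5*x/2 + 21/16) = 1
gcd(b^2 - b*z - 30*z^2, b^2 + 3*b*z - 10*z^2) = b + 5*z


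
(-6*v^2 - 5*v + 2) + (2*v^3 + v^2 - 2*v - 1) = 2*v^3 - 5*v^2 - 7*v + 1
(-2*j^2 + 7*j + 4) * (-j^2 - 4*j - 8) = 2*j^4 + j^3 - 16*j^2 - 72*j - 32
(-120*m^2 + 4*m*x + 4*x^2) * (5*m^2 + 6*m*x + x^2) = -600*m^4 - 700*m^3*x - 76*m^2*x^2 + 28*m*x^3 + 4*x^4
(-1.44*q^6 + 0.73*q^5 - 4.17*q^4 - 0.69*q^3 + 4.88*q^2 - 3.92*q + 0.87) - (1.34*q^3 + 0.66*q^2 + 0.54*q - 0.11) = -1.44*q^6 + 0.73*q^5 - 4.17*q^4 - 2.03*q^3 + 4.22*q^2 - 4.46*q + 0.98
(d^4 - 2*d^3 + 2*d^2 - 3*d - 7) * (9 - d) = -d^5 + 11*d^4 - 20*d^3 + 21*d^2 - 20*d - 63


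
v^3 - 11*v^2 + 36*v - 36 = (v - 6)*(v - 3)*(v - 2)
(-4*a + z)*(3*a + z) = -12*a^2 - a*z + z^2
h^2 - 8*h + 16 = (h - 4)^2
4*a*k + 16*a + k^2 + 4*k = (4*a + k)*(k + 4)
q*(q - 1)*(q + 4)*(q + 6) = q^4 + 9*q^3 + 14*q^2 - 24*q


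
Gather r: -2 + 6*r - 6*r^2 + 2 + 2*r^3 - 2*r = 2*r^3 - 6*r^2 + 4*r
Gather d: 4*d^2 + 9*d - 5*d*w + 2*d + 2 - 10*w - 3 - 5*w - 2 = 4*d^2 + d*(11 - 5*w) - 15*w - 3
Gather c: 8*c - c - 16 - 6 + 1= 7*c - 21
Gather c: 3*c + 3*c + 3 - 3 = 6*c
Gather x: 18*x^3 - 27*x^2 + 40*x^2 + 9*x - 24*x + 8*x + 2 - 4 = 18*x^3 + 13*x^2 - 7*x - 2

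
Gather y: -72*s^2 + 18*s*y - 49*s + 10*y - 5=-72*s^2 - 49*s + y*(18*s + 10) - 5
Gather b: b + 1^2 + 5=b + 6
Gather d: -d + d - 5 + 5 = 0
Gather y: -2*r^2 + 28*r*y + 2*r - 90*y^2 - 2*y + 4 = -2*r^2 + 2*r - 90*y^2 + y*(28*r - 2) + 4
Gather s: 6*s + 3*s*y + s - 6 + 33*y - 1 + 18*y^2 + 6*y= s*(3*y + 7) + 18*y^2 + 39*y - 7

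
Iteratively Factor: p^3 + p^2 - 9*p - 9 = (p - 3)*(p^2 + 4*p + 3) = (p - 3)*(p + 3)*(p + 1)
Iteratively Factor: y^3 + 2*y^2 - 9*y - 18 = (y - 3)*(y^2 + 5*y + 6) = (y - 3)*(y + 2)*(y + 3)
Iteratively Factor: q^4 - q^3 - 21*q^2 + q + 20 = (q + 4)*(q^3 - 5*q^2 - q + 5) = (q - 1)*(q + 4)*(q^2 - 4*q - 5) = (q - 1)*(q + 1)*(q + 4)*(q - 5)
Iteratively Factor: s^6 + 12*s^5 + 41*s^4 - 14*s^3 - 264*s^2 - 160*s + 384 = (s + 4)*(s^5 + 8*s^4 + 9*s^3 - 50*s^2 - 64*s + 96) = (s + 4)^2*(s^4 + 4*s^3 - 7*s^2 - 22*s + 24) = (s + 4)^3*(s^3 - 7*s + 6) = (s - 2)*(s + 4)^3*(s^2 + 2*s - 3) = (s - 2)*(s + 3)*(s + 4)^3*(s - 1)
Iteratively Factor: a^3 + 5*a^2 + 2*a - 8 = (a - 1)*(a^2 + 6*a + 8) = (a - 1)*(a + 4)*(a + 2)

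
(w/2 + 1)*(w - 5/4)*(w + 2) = w^3/2 + 11*w^2/8 - w/2 - 5/2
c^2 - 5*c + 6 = (c - 3)*(c - 2)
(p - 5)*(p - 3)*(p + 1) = p^3 - 7*p^2 + 7*p + 15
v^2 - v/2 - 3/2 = (v - 3/2)*(v + 1)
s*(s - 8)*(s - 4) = s^3 - 12*s^2 + 32*s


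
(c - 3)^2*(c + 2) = c^3 - 4*c^2 - 3*c + 18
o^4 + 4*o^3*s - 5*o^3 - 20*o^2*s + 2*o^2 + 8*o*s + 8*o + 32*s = (o - 4)*(o - 2)*(o + 1)*(o + 4*s)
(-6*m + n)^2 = 36*m^2 - 12*m*n + n^2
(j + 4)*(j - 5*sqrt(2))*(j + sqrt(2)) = j^3 - 4*sqrt(2)*j^2 + 4*j^2 - 16*sqrt(2)*j - 10*j - 40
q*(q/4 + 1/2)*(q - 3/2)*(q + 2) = q^4/4 + 5*q^3/8 - q^2/2 - 3*q/2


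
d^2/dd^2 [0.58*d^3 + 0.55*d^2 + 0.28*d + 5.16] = 3.48*d + 1.1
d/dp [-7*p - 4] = -7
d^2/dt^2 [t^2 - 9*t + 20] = 2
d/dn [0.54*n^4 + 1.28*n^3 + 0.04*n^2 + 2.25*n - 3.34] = 2.16*n^3 + 3.84*n^2 + 0.08*n + 2.25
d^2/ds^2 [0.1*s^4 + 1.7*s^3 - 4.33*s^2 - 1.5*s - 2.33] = 1.2*s^2 + 10.2*s - 8.66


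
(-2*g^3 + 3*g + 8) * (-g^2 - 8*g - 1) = 2*g^5 + 16*g^4 - g^3 - 32*g^2 - 67*g - 8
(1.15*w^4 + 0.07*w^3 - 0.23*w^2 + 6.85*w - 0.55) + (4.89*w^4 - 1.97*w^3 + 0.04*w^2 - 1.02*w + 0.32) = 6.04*w^4 - 1.9*w^3 - 0.19*w^2 + 5.83*w - 0.23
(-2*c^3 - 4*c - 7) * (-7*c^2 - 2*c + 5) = 14*c^5 + 4*c^4 + 18*c^3 + 57*c^2 - 6*c - 35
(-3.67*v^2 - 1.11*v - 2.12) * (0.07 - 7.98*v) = 29.2866*v^3 + 8.6009*v^2 + 16.8399*v - 0.1484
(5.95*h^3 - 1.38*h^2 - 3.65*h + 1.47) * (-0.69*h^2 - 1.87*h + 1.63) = -4.1055*h^5 - 10.1743*h^4 + 14.7976*h^3 + 3.5618*h^2 - 8.6984*h + 2.3961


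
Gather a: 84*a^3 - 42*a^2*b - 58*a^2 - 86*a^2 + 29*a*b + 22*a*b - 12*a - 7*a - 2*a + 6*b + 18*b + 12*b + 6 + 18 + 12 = 84*a^3 + a^2*(-42*b - 144) + a*(51*b - 21) + 36*b + 36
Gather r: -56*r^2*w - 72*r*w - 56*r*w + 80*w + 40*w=-56*r^2*w - 128*r*w + 120*w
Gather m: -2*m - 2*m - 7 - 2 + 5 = -4*m - 4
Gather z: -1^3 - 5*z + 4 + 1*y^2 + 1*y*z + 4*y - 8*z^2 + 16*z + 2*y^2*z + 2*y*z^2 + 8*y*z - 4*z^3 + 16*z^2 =y^2 + 4*y - 4*z^3 + z^2*(2*y + 8) + z*(2*y^2 + 9*y + 11) + 3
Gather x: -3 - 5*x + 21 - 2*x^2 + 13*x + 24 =-2*x^2 + 8*x + 42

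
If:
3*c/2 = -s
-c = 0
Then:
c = 0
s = 0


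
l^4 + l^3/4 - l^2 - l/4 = l*(l - 1)*(l + 1/4)*(l + 1)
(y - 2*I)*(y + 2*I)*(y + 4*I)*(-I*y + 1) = -I*y^4 + 5*y^3 + 20*y + 16*I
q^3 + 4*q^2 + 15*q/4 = q*(q + 3/2)*(q + 5/2)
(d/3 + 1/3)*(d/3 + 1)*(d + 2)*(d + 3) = d^4/9 + d^3 + 29*d^2/9 + 13*d/3 + 2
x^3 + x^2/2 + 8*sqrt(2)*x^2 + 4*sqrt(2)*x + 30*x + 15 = (x + 1/2)*(x + 3*sqrt(2))*(x + 5*sqrt(2))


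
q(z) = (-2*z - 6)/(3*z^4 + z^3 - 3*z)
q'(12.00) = 0.00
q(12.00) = 0.00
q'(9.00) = 0.00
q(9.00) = 0.00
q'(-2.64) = -0.02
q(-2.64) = -0.01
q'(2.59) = 0.11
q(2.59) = -0.08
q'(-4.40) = 0.00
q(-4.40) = 0.00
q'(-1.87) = -0.18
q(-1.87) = -0.06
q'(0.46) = -4.54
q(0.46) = 6.03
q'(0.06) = -554.61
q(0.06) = 34.05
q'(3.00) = 0.05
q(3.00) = -0.05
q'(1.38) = 3.21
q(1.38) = -0.94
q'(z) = (-2*z - 6)*(-12*z^3 - 3*z^2 + 3)/(3*z^4 + z^3 - 3*z)^2 - 2/(3*z^4 + z^3 - 3*z)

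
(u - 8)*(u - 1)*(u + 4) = u^3 - 5*u^2 - 28*u + 32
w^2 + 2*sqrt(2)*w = w*(w + 2*sqrt(2))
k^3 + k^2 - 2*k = k*(k - 1)*(k + 2)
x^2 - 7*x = x*(x - 7)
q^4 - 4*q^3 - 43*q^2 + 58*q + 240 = (q - 8)*(q - 3)*(q + 2)*(q + 5)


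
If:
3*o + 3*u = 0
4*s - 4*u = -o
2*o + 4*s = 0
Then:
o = 0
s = 0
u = 0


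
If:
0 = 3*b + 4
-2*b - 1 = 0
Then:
No Solution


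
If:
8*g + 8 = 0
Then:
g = -1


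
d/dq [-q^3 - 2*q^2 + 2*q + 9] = -3*q^2 - 4*q + 2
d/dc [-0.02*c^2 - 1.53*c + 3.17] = -0.04*c - 1.53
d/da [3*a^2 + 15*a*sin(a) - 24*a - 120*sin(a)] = 15*a*cos(a) + 6*a + 15*sin(a) - 120*cos(a) - 24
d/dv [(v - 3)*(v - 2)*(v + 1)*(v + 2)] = 4*v^3 - 6*v^2 - 14*v + 8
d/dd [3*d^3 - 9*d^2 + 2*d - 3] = 9*d^2 - 18*d + 2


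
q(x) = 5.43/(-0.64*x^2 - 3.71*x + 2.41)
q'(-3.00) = -0.01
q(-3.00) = 0.70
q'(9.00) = 0.01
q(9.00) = -0.07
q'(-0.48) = 1.03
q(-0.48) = 1.34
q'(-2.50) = 0.05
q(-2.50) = 0.71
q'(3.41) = 0.14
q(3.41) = -0.31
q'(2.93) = 0.21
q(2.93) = -0.39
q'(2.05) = 0.55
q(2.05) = -0.69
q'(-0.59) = 0.84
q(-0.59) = 1.24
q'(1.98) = 0.61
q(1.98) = -0.73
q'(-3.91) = -0.14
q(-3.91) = 0.76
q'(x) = 5.43*(1.28*x + 3.71)/(-0.64*x^2 - 3.71*x + 2.41)^2 = (6.9504*x + 20.1453)/(0.64*x^2 + 3.71*x - 2.41)^2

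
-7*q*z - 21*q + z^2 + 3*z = (-7*q + z)*(z + 3)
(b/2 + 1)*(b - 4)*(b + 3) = b^3/2 + b^2/2 - 7*b - 12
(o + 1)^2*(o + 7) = o^3 + 9*o^2 + 15*o + 7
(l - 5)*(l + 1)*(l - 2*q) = l^3 - 2*l^2*q - 4*l^2 + 8*l*q - 5*l + 10*q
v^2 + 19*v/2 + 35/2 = (v + 5/2)*(v + 7)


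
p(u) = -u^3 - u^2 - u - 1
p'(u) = -3*u^2 - 2*u - 1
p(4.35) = -106.59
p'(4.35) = -66.47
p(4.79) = -138.64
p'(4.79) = -79.41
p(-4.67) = 83.71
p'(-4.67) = -57.09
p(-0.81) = -0.31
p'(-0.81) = -1.35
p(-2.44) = 10.01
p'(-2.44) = -13.98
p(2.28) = -20.33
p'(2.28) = -21.16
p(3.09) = -43.14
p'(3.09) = -35.82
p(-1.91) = 4.23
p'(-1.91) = -8.12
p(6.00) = -259.00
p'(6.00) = -121.00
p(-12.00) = 1595.00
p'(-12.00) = -409.00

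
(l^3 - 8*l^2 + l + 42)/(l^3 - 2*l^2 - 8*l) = (l^2 - 10*l + 21)/(l*(l - 4))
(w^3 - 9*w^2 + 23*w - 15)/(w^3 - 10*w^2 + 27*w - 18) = (w - 5)/(w - 6)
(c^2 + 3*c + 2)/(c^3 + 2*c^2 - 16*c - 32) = (c + 1)/(c^2 - 16)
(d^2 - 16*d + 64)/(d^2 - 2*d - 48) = (d - 8)/(d + 6)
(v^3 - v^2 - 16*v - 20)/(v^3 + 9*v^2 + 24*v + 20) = (v - 5)/(v + 5)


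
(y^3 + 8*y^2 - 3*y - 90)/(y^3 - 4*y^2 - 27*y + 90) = (y + 6)/(y - 6)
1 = 1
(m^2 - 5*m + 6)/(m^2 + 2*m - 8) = (m - 3)/(m + 4)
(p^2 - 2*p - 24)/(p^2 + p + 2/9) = 9*(p^2 - 2*p - 24)/(9*p^2 + 9*p + 2)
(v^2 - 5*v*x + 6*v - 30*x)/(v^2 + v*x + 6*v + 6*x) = (v - 5*x)/(v + x)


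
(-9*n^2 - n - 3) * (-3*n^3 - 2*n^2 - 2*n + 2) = 27*n^5 + 21*n^4 + 29*n^3 - 10*n^2 + 4*n - 6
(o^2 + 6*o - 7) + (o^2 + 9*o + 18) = 2*o^2 + 15*o + 11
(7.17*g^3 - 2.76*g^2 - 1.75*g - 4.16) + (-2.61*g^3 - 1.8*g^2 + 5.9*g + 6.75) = 4.56*g^3 - 4.56*g^2 + 4.15*g + 2.59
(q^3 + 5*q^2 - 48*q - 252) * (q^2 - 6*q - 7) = q^5 - q^4 - 85*q^3 + q^2 + 1848*q + 1764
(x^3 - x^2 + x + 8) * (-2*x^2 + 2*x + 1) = -2*x^5 + 4*x^4 - 3*x^3 - 15*x^2 + 17*x + 8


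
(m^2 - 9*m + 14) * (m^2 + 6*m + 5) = m^4 - 3*m^3 - 35*m^2 + 39*m + 70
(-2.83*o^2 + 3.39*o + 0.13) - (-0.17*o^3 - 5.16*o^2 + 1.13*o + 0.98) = 0.17*o^3 + 2.33*o^2 + 2.26*o - 0.85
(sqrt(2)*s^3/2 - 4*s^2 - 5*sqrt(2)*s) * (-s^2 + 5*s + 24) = -sqrt(2)*s^5/2 + 5*sqrt(2)*s^4/2 + 4*s^4 - 20*s^3 + 17*sqrt(2)*s^3 - 96*s^2 - 25*sqrt(2)*s^2 - 120*sqrt(2)*s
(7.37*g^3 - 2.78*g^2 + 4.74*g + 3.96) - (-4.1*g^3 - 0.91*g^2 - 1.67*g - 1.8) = 11.47*g^3 - 1.87*g^2 + 6.41*g + 5.76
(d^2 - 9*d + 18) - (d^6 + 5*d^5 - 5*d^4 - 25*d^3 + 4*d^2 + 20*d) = -d^6 - 5*d^5 + 5*d^4 + 25*d^3 - 3*d^2 - 29*d + 18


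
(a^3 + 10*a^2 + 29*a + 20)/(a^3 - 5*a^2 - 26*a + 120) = (a^2 + 5*a + 4)/(a^2 - 10*a + 24)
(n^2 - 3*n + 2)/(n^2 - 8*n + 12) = (n - 1)/(n - 6)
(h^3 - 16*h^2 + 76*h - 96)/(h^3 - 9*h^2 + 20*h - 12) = (h - 8)/(h - 1)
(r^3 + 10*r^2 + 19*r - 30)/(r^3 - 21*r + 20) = (r + 6)/(r - 4)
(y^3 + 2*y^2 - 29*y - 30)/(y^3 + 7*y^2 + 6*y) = (y - 5)/y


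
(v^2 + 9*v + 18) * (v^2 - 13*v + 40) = v^4 - 4*v^3 - 59*v^2 + 126*v + 720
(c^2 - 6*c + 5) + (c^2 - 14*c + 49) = 2*c^2 - 20*c + 54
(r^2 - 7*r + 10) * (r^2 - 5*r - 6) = r^4 - 12*r^3 + 39*r^2 - 8*r - 60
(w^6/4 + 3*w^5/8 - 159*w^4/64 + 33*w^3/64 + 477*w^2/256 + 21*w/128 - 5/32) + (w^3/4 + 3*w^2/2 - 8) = w^6/4 + 3*w^5/8 - 159*w^4/64 + 49*w^3/64 + 861*w^2/256 + 21*w/128 - 261/32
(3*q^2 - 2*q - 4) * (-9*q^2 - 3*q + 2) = -27*q^4 + 9*q^3 + 48*q^2 + 8*q - 8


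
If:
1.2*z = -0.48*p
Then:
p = -2.5*z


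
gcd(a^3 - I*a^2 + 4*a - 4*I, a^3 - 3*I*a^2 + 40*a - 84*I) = a - 2*I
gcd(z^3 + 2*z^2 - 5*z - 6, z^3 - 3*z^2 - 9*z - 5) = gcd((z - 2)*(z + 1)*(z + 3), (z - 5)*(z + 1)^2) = z + 1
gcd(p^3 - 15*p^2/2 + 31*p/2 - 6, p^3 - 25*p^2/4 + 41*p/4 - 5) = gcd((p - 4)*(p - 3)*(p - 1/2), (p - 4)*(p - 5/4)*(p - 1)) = p - 4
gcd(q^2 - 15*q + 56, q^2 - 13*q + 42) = q - 7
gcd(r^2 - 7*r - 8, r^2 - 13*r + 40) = r - 8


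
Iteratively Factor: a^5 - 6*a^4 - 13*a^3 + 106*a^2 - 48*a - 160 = (a - 4)*(a^4 - 2*a^3 - 21*a^2 + 22*a + 40) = (a - 4)*(a + 1)*(a^3 - 3*a^2 - 18*a + 40) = (a - 5)*(a - 4)*(a + 1)*(a^2 + 2*a - 8) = (a - 5)*(a - 4)*(a + 1)*(a + 4)*(a - 2)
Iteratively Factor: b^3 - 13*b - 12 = (b + 3)*(b^2 - 3*b - 4) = (b - 4)*(b + 3)*(b + 1)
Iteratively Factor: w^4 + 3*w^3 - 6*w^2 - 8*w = (w)*(w^3 + 3*w^2 - 6*w - 8) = w*(w + 4)*(w^2 - w - 2) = w*(w + 1)*(w + 4)*(w - 2)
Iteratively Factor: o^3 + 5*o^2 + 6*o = (o + 3)*(o^2 + 2*o) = o*(o + 3)*(o + 2)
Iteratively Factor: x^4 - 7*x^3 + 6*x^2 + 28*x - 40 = (x - 2)*(x^3 - 5*x^2 - 4*x + 20) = (x - 2)*(x + 2)*(x^2 - 7*x + 10) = (x - 5)*(x - 2)*(x + 2)*(x - 2)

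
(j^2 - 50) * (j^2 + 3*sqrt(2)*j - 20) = j^4 + 3*sqrt(2)*j^3 - 70*j^2 - 150*sqrt(2)*j + 1000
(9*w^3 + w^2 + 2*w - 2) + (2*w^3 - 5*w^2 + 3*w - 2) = 11*w^3 - 4*w^2 + 5*w - 4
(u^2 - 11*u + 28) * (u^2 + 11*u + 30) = u^4 - 63*u^2 - 22*u + 840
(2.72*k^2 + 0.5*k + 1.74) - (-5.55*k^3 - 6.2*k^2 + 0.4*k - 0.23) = 5.55*k^3 + 8.92*k^2 + 0.1*k + 1.97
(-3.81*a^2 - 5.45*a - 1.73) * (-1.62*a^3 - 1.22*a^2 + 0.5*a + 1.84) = 6.1722*a^5 + 13.4772*a^4 + 7.5466*a^3 - 7.6248*a^2 - 10.893*a - 3.1832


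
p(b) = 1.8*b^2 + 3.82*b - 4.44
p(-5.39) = 27.26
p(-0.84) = -6.38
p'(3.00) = 14.62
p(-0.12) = -4.87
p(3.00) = 23.22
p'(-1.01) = 0.18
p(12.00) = 300.60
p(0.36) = -2.83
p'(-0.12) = 3.39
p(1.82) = 8.47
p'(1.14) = 7.92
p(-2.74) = -1.39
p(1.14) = 2.25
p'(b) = 3.6*b + 3.82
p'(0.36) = 5.12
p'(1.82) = 10.37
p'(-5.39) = -15.58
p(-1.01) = -6.46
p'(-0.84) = 0.80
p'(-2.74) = -6.04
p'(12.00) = 47.02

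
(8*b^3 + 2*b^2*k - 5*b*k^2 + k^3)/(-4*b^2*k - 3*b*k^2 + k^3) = (-2*b + k)/k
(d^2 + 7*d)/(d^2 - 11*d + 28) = d*(d + 7)/(d^2 - 11*d + 28)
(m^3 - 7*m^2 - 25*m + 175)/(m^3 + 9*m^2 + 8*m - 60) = (m^2 - 12*m + 35)/(m^2 + 4*m - 12)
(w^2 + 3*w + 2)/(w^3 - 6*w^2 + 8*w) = (w^2 + 3*w + 2)/(w*(w^2 - 6*w + 8))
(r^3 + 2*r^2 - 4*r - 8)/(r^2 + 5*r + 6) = (r^2 - 4)/(r + 3)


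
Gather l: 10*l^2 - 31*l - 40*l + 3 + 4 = 10*l^2 - 71*l + 7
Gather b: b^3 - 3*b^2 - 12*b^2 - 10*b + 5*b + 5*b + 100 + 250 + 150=b^3 - 15*b^2 + 500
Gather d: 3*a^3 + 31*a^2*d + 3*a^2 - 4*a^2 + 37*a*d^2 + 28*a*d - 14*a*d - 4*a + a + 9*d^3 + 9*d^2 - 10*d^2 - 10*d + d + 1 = 3*a^3 - a^2 - 3*a + 9*d^3 + d^2*(37*a - 1) + d*(31*a^2 + 14*a - 9) + 1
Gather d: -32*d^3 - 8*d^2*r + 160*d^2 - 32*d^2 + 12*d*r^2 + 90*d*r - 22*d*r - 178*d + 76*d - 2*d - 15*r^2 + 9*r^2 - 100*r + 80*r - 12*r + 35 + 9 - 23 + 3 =-32*d^3 + d^2*(128 - 8*r) + d*(12*r^2 + 68*r - 104) - 6*r^2 - 32*r + 24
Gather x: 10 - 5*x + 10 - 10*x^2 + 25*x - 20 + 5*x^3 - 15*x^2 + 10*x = 5*x^3 - 25*x^2 + 30*x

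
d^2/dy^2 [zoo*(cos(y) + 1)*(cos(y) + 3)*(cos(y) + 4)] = zoo*cos(y) + zoo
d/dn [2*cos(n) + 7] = -2*sin(n)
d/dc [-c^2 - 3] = -2*c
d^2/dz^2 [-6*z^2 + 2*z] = -12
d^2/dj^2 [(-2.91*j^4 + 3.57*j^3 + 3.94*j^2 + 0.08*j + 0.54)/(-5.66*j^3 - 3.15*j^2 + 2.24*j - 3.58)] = (-2.27373675443232e-13*j^7 + 6.39576999999827*j^6 - 763.934664*j^5 + 636.696084*j^4 + 575.754228*j^3 + 914.289636*j^2 - 180.601416*j - 95.516152)/(181.321496*j^9 + 302.73642*j^8 - 46.795182*j^7 + 135.696459*j^6 + 401.486568*j^5 - 118.348062*j^4 + 54.820168*j^3 + 175.004004*j^2 - 86.126208*j + 45.882712)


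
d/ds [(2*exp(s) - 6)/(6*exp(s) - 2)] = 8*exp(s)/(3*exp(s) - 1)^2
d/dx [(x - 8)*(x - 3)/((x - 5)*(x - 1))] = (5*x^2 - 38*x + 89)/(x^4 - 12*x^3 + 46*x^2 - 60*x + 25)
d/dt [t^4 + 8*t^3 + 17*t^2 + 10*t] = 4*t^3 + 24*t^2 + 34*t + 10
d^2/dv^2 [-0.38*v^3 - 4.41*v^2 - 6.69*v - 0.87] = -2.28*v - 8.82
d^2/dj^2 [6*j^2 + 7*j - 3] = 12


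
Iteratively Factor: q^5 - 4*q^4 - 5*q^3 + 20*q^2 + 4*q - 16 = (q - 1)*(q^4 - 3*q^3 - 8*q^2 + 12*q + 16) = (q - 2)*(q - 1)*(q^3 - q^2 - 10*q - 8) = (q - 2)*(q - 1)*(q + 2)*(q^2 - 3*q - 4) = (q - 4)*(q - 2)*(q - 1)*(q + 2)*(q + 1)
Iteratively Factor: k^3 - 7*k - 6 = (k - 3)*(k^2 + 3*k + 2) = (k - 3)*(k + 2)*(k + 1)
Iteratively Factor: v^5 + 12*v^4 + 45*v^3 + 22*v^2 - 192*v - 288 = (v + 3)*(v^4 + 9*v^3 + 18*v^2 - 32*v - 96) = (v + 3)*(v + 4)*(v^3 + 5*v^2 - 2*v - 24) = (v + 3)*(v + 4)^2*(v^2 + v - 6) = (v + 3)^2*(v + 4)^2*(v - 2)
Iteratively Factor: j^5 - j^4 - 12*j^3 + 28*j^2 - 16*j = (j)*(j^4 - j^3 - 12*j^2 + 28*j - 16) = j*(j - 2)*(j^3 + j^2 - 10*j + 8) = j*(j - 2)*(j + 4)*(j^2 - 3*j + 2) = j*(j - 2)^2*(j + 4)*(j - 1)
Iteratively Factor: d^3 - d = (d + 1)*(d^2 - d) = d*(d + 1)*(d - 1)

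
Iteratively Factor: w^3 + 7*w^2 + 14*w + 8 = (w + 1)*(w^2 + 6*w + 8) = (w + 1)*(w + 4)*(w + 2)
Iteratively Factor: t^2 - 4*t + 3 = (t - 3)*(t - 1)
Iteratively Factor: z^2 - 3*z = (z)*(z - 3)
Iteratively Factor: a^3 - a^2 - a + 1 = (a - 1)*(a^2 - 1) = (a - 1)^2*(a + 1)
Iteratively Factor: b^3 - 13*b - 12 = (b + 3)*(b^2 - 3*b - 4) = (b - 4)*(b + 3)*(b + 1)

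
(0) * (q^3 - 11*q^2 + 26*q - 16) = 0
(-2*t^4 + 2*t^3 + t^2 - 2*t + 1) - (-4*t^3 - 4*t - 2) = -2*t^4 + 6*t^3 + t^2 + 2*t + 3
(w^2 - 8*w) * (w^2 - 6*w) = w^4 - 14*w^3 + 48*w^2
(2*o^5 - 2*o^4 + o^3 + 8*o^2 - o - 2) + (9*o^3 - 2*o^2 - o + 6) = 2*o^5 - 2*o^4 + 10*o^3 + 6*o^2 - 2*o + 4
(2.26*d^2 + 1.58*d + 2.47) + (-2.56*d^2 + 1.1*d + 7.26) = -0.3*d^2 + 2.68*d + 9.73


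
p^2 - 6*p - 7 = (p - 7)*(p + 1)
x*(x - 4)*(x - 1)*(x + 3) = x^4 - 2*x^3 - 11*x^2 + 12*x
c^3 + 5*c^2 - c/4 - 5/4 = (c - 1/2)*(c + 1/2)*(c + 5)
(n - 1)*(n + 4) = n^2 + 3*n - 4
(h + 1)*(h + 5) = h^2 + 6*h + 5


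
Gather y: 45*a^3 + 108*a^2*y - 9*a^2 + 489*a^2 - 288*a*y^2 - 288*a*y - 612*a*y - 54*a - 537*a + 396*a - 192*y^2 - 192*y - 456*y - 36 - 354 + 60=45*a^3 + 480*a^2 - 195*a + y^2*(-288*a - 192) + y*(108*a^2 - 900*a - 648) - 330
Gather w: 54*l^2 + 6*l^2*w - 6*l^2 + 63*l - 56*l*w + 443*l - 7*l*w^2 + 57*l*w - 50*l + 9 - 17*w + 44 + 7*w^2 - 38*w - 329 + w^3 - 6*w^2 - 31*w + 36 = 48*l^2 + 456*l + w^3 + w^2*(1 - 7*l) + w*(6*l^2 + l - 86) - 240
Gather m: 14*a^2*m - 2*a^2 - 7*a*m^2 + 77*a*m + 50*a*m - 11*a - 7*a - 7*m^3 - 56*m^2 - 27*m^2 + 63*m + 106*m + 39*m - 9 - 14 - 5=-2*a^2 - 18*a - 7*m^3 + m^2*(-7*a - 83) + m*(14*a^2 + 127*a + 208) - 28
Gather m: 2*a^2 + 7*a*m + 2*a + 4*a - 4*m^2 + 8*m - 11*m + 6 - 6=2*a^2 + 6*a - 4*m^2 + m*(7*a - 3)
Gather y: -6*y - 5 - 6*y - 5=-12*y - 10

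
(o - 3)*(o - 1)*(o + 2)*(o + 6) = o^4 + 4*o^3 - 17*o^2 - 24*o + 36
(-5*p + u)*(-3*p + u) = 15*p^2 - 8*p*u + u^2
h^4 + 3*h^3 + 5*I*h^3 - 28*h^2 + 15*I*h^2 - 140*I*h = h*(h - 4)*(h + 7)*(h + 5*I)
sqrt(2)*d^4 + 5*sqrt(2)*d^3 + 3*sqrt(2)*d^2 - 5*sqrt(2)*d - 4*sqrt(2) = (d - 1)*(d + 1)*(d + 4)*(sqrt(2)*d + sqrt(2))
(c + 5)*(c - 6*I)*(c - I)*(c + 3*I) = c^4 + 5*c^3 - 4*I*c^3 + 15*c^2 - 20*I*c^2 + 75*c - 18*I*c - 90*I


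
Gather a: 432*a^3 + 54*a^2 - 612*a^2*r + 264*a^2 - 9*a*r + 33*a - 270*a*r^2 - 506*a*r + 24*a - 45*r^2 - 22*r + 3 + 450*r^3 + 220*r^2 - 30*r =432*a^3 + a^2*(318 - 612*r) + a*(-270*r^2 - 515*r + 57) + 450*r^3 + 175*r^2 - 52*r + 3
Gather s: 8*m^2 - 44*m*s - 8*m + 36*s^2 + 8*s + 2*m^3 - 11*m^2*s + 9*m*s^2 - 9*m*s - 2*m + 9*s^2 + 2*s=2*m^3 + 8*m^2 - 10*m + s^2*(9*m + 45) + s*(-11*m^2 - 53*m + 10)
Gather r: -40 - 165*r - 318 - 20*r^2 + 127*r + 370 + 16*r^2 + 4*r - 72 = -4*r^2 - 34*r - 60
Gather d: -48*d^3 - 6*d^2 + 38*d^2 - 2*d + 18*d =-48*d^3 + 32*d^2 + 16*d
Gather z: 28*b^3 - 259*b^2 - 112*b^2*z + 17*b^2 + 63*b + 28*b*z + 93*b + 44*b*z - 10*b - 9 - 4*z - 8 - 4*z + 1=28*b^3 - 242*b^2 + 146*b + z*(-112*b^2 + 72*b - 8) - 16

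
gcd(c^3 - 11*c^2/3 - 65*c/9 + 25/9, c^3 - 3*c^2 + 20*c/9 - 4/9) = c - 1/3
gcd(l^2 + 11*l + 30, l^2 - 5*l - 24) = 1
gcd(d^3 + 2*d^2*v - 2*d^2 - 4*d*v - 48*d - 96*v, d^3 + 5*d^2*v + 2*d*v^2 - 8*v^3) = d + 2*v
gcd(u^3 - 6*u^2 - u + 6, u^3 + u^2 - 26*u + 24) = u - 1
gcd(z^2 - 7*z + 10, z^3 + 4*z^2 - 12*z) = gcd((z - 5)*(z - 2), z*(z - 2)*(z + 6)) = z - 2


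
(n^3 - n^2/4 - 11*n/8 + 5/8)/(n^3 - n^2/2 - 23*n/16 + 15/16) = 2*(2*n - 1)/(4*n - 3)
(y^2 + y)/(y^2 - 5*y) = (y + 1)/(y - 5)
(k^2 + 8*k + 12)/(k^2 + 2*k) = (k + 6)/k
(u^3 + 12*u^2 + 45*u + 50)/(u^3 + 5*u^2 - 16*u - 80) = (u^2 + 7*u + 10)/(u^2 - 16)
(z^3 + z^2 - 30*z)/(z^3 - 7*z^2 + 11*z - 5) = z*(z + 6)/(z^2 - 2*z + 1)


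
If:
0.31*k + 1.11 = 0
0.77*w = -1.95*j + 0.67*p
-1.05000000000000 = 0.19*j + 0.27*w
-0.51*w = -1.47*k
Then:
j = 9.14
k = -3.58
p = 14.74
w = -10.32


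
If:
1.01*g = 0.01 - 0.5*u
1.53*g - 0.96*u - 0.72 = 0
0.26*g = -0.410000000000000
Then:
No Solution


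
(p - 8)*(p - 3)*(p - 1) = p^3 - 12*p^2 + 35*p - 24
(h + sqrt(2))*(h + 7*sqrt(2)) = h^2 + 8*sqrt(2)*h + 14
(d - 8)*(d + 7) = d^2 - d - 56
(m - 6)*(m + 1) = m^2 - 5*m - 6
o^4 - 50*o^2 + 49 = (o - 7)*(o - 1)*(o + 1)*(o + 7)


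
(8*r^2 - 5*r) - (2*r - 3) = 8*r^2 - 7*r + 3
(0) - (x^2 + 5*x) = -x^2 - 5*x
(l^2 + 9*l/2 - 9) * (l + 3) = l^3 + 15*l^2/2 + 9*l/2 - 27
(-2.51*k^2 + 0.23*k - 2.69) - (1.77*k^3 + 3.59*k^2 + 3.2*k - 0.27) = -1.77*k^3 - 6.1*k^2 - 2.97*k - 2.42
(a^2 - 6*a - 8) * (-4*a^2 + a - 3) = -4*a^4 + 25*a^3 + 23*a^2 + 10*a + 24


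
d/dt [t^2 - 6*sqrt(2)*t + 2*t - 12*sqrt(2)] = 2*t - 6*sqrt(2) + 2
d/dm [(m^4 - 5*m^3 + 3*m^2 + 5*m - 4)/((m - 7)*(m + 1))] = (2*m^3 - 27*m^2 + 84*m - 59)/(m^2 - 14*m + 49)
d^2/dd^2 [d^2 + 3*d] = 2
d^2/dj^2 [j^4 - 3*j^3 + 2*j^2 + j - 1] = 12*j^2 - 18*j + 4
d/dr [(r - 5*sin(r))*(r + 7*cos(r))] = -(r - 5*sin(r))*(7*sin(r) - 1) - (r + 7*cos(r))*(5*cos(r) - 1)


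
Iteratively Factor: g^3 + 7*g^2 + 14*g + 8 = (g + 4)*(g^2 + 3*g + 2) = (g + 1)*(g + 4)*(g + 2)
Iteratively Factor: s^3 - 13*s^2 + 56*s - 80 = (s - 4)*(s^2 - 9*s + 20) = (s - 4)^2*(s - 5)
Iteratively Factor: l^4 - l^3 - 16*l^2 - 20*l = (l - 5)*(l^3 + 4*l^2 + 4*l) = (l - 5)*(l + 2)*(l^2 + 2*l) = l*(l - 5)*(l + 2)*(l + 2)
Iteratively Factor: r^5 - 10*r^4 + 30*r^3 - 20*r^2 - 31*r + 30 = (r + 1)*(r^4 - 11*r^3 + 41*r^2 - 61*r + 30) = (r - 1)*(r + 1)*(r^3 - 10*r^2 + 31*r - 30) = (r - 2)*(r - 1)*(r + 1)*(r^2 - 8*r + 15) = (r - 3)*(r - 2)*(r - 1)*(r + 1)*(r - 5)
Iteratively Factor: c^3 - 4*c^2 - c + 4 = (c + 1)*(c^2 - 5*c + 4) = (c - 4)*(c + 1)*(c - 1)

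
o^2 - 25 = (o - 5)*(o + 5)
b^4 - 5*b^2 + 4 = (b - 2)*(b - 1)*(b + 1)*(b + 2)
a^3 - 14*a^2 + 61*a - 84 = (a - 7)*(a - 4)*(a - 3)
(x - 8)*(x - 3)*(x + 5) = x^3 - 6*x^2 - 31*x + 120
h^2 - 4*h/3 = h*(h - 4/3)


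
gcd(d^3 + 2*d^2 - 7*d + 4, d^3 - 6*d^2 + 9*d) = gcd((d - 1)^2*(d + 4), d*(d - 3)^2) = 1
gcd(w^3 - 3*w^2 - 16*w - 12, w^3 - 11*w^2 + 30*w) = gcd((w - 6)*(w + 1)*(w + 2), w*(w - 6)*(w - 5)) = w - 6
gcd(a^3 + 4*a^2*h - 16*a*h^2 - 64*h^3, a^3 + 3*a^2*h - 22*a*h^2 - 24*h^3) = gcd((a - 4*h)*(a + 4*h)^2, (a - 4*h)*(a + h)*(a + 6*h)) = a - 4*h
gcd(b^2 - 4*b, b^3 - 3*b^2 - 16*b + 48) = b - 4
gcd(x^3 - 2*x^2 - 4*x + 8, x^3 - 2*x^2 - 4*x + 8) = x^3 - 2*x^2 - 4*x + 8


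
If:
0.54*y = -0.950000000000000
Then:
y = -1.76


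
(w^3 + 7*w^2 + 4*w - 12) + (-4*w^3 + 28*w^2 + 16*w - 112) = -3*w^3 + 35*w^2 + 20*w - 124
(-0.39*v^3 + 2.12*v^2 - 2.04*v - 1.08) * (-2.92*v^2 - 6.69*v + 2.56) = 1.1388*v^5 - 3.5813*v^4 - 9.2244*v^3 + 22.2284*v^2 + 2.0028*v - 2.7648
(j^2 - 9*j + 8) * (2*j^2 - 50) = 2*j^4 - 18*j^3 - 34*j^2 + 450*j - 400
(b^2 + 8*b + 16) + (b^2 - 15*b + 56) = 2*b^2 - 7*b + 72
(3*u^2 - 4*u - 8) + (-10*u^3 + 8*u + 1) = -10*u^3 + 3*u^2 + 4*u - 7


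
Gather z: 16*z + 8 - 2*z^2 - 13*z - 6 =-2*z^2 + 3*z + 2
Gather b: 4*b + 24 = 4*b + 24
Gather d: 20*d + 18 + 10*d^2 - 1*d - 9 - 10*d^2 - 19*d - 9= 0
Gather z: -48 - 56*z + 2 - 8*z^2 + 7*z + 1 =-8*z^2 - 49*z - 45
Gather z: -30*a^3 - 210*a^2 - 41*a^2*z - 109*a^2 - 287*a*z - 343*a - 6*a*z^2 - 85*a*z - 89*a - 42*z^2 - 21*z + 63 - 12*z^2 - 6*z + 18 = -30*a^3 - 319*a^2 - 432*a + z^2*(-6*a - 54) + z*(-41*a^2 - 372*a - 27) + 81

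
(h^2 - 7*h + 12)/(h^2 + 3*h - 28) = (h - 3)/(h + 7)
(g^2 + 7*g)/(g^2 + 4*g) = (g + 7)/(g + 4)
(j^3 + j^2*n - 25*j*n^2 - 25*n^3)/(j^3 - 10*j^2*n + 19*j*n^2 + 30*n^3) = (j + 5*n)/(j - 6*n)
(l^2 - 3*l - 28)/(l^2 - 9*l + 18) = (l^2 - 3*l - 28)/(l^2 - 9*l + 18)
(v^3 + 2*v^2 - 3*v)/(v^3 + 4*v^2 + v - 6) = v/(v + 2)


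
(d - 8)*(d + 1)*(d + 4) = d^3 - 3*d^2 - 36*d - 32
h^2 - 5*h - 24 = (h - 8)*(h + 3)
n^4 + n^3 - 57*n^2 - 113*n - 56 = (n - 8)*(n + 1)^2*(n + 7)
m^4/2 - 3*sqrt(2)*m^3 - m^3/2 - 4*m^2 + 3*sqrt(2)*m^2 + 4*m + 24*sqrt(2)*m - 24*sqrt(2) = (m/2 + sqrt(2))*(m - 1)*(m - 6*sqrt(2))*(m - 2*sqrt(2))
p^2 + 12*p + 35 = (p + 5)*(p + 7)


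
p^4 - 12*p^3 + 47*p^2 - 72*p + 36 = (p - 6)*(p - 3)*(p - 2)*(p - 1)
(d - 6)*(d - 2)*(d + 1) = d^3 - 7*d^2 + 4*d + 12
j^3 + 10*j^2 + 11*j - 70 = (j - 2)*(j + 5)*(j + 7)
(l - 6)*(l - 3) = l^2 - 9*l + 18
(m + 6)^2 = m^2 + 12*m + 36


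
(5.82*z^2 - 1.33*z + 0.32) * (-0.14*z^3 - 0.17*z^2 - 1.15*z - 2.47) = -0.8148*z^5 - 0.8032*z^4 - 6.5117*z^3 - 12.9003*z^2 + 2.9171*z - 0.7904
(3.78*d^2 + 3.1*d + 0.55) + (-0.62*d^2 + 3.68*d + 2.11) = 3.16*d^2 + 6.78*d + 2.66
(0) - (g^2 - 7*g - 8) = -g^2 + 7*g + 8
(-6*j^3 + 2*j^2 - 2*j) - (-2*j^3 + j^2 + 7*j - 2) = -4*j^3 + j^2 - 9*j + 2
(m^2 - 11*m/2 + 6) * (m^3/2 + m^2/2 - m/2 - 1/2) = m^5/2 - 9*m^4/4 - m^3/4 + 21*m^2/4 - m/4 - 3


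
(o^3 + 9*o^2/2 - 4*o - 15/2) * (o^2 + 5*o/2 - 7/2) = o^5 + 7*o^4 + 15*o^3/4 - 133*o^2/4 - 19*o/4 + 105/4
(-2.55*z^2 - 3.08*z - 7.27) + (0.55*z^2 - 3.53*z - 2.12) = -2.0*z^2 - 6.61*z - 9.39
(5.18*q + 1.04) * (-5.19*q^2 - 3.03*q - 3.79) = -26.8842*q^3 - 21.093*q^2 - 22.7834*q - 3.9416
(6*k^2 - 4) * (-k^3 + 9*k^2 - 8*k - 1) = -6*k^5 + 54*k^4 - 44*k^3 - 42*k^2 + 32*k + 4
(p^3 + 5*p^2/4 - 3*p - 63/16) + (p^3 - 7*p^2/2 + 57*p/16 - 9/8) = 2*p^3 - 9*p^2/4 + 9*p/16 - 81/16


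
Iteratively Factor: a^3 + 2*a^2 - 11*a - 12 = (a + 4)*(a^2 - 2*a - 3) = (a - 3)*(a + 4)*(a + 1)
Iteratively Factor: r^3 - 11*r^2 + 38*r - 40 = (r - 2)*(r^2 - 9*r + 20) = (r - 4)*(r - 2)*(r - 5)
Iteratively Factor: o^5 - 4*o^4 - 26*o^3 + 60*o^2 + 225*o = (o - 5)*(o^4 + o^3 - 21*o^2 - 45*o) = (o - 5)^2*(o^3 + 6*o^2 + 9*o) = o*(o - 5)^2*(o^2 + 6*o + 9) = o*(o - 5)^2*(o + 3)*(o + 3)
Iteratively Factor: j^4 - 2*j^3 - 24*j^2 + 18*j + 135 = (j - 3)*(j^3 + j^2 - 21*j - 45) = (j - 3)*(j + 3)*(j^2 - 2*j - 15) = (j - 5)*(j - 3)*(j + 3)*(j + 3)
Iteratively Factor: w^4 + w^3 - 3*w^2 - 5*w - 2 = (w + 1)*(w^3 - 3*w - 2) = (w - 2)*(w + 1)*(w^2 + 2*w + 1) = (w - 2)*(w + 1)^2*(w + 1)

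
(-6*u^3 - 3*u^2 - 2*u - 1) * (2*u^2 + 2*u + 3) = -12*u^5 - 18*u^4 - 28*u^3 - 15*u^2 - 8*u - 3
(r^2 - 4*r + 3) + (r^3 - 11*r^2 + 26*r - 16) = r^3 - 10*r^2 + 22*r - 13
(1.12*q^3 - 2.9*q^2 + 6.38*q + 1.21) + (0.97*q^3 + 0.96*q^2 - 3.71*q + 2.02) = 2.09*q^3 - 1.94*q^2 + 2.67*q + 3.23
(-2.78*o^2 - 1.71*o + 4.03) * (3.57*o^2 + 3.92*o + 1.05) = -9.9246*o^4 - 17.0023*o^3 + 4.7649*o^2 + 14.0021*o + 4.2315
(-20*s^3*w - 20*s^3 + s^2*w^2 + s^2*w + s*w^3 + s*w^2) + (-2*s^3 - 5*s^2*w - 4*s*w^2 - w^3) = -20*s^3*w - 22*s^3 + s^2*w^2 - 4*s^2*w + s*w^3 - 3*s*w^2 - w^3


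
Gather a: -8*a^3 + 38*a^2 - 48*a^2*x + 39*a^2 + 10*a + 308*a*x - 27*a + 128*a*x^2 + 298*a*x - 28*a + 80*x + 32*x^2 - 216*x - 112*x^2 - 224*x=-8*a^3 + a^2*(77 - 48*x) + a*(128*x^2 + 606*x - 45) - 80*x^2 - 360*x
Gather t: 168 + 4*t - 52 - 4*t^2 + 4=-4*t^2 + 4*t + 120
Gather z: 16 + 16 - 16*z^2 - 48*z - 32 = -16*z^2 - 48*z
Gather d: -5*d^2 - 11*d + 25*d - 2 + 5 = -5*d^2 + 14*d + 3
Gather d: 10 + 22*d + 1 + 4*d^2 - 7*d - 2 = 4*d^2 + 15*d + 9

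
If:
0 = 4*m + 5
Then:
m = -5/4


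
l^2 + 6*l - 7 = (l - 1)*(l + 7)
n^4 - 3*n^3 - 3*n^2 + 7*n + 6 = (n - 3)*(n - 2)*(n + 1)^2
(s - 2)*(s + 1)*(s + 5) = s^3 + 4*s^2 - 7*s - 10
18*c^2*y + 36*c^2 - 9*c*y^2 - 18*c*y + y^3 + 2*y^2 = (-6*c + y)*(-3*c + y)*(y + 2)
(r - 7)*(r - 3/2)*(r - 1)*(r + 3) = r^4 - 13*r^3/2 - 19*r^2/2 + 93*r/2 - 63/2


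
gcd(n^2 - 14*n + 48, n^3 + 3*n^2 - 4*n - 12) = 1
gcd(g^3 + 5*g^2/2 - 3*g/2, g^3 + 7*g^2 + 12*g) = g^2 + 3*g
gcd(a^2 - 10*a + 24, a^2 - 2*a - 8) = a - 4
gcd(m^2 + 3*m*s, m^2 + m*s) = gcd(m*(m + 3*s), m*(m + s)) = m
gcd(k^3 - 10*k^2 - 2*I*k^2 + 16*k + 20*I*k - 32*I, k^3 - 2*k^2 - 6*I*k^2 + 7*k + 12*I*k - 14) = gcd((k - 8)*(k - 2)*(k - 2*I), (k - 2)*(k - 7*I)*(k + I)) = k - 2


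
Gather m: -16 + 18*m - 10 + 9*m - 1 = 27*m - 27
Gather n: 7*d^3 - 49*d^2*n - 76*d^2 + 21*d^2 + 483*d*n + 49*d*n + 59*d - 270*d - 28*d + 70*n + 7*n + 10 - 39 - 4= 7*d^3 - 55*d^2 - 239*d + n*(-49*d^2 + 532*d + 77) - 33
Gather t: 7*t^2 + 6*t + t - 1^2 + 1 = 7*t^2 + 7*t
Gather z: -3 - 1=-4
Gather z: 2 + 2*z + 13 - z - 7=z + 8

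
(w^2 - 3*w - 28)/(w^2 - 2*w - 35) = (w + 4)/(w + 5)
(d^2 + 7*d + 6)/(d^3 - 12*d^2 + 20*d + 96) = (d^2 + 7*d + 6)/(d^3 - 12*d^2 + 20*d + 96)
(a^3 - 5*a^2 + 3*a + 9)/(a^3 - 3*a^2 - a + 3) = (a - 3)/(a - 1)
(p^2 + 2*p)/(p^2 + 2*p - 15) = p*(p + 2)/(p^2 + 2*p - 15)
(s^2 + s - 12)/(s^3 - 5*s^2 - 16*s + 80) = (s - 3)/(s^2 - 9*s + 20)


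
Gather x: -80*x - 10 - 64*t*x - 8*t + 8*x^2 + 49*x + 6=-8*t + 8*x^2 + x*(-64*t - 31) - 4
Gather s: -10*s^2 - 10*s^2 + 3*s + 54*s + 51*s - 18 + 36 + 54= -20*s^2 + 108*s + 72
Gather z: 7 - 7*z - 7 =-7*z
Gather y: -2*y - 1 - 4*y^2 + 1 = -4*y^2 - 2*y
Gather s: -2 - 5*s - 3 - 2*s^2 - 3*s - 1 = -2*s^2 - 8*s - 6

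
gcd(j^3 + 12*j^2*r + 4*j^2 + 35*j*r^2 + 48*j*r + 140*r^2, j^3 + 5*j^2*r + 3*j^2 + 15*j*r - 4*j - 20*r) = j^2 + 5*j*r + 4*j + 20*r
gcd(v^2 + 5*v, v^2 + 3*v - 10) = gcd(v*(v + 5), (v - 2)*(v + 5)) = v + 5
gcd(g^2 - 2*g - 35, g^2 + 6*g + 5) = g + 5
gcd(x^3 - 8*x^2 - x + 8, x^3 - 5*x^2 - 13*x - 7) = x + 1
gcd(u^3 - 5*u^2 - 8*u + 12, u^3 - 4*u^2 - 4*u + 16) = u + 2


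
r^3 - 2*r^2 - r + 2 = (r - 2)*(r - 1)*(r + 1)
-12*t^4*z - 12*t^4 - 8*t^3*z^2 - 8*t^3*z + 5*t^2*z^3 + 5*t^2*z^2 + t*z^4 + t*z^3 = (-2*t + z)*(t + z)*(6*t + z)*(t*z + t)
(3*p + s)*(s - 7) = 3*p*s - 21*p + s^2 - 7*s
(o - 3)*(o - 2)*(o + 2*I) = o^3 - 5*o^2 + 2*I*o^2 + 6*o - 10*I*o + 12*I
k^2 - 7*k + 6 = (k - 6)*(k - 1)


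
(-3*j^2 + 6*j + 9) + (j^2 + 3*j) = -2*j^2 + 9*j + 9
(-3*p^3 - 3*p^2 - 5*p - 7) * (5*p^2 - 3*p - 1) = -15*p^5 - 6*p^4 - 13*p^3 - 17*p^2 + 26*p + 7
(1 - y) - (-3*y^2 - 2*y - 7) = 3*y^2 + y + 8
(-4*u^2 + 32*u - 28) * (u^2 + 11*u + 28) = -4*u^4 - 12*u^3 + 212*u^2 + 588*u - 784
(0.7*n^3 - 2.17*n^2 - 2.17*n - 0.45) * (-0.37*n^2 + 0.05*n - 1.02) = -0.259*n^5 + 0.8379*n^4 - 0.0196000000000001*n^3 + 2.2714*n^2 + 2.1909*n + 0.459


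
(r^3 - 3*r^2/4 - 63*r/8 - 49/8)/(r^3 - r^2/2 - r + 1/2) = (8*r^2 - 14*r - 49)/(4*(2*r^2 - 3*r + 1))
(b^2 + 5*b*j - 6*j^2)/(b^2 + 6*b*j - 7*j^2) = (b + 6*j)/(b + 7*j)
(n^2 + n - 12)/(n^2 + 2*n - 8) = (n - 3)/(n - 2)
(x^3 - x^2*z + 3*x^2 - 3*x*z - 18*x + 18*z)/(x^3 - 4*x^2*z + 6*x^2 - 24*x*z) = (x^2 - x*z - 3*x + 3*z)/(x*(x - 4*z))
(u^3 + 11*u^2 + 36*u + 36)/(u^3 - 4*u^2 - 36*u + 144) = (u^2 + 5*u + 6)/(u^2 - 10*u + 24)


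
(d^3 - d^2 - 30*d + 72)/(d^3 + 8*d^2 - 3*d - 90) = (d - 4)/(d + 5)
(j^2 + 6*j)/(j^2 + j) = (j + 6)/(j + 1)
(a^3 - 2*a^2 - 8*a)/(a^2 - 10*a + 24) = a*(a + 2)/(a - 6)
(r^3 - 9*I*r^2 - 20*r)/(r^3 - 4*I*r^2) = (r - 5*I)/r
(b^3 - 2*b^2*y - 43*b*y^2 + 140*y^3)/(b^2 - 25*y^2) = (b^2 + 3*b*y - 28*y^2)/(b + 5*y)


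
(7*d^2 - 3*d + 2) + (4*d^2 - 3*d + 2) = 11*d^2 - 6*d + 4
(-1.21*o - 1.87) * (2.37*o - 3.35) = -2.8677*o^2 - 0.378400000000001*o + 6.2645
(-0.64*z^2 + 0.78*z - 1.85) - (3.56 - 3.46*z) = -0.64*z^2 + 4.24*z - 5.41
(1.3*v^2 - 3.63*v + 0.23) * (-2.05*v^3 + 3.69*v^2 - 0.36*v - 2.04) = -2.665*v^5 + 12.2385*v^4 - 14.3342*v^3 - 0.4965*v^2 + 7.3224*v - 0.4692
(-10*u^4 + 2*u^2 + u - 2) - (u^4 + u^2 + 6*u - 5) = -11*u^4 + u^2 - 5*u + 3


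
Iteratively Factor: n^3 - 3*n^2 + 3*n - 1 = (n - 1)*(n^2 - 2*n + 1) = (n - 1)^2*(n - 1)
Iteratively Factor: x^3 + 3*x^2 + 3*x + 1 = (x + 1)*(x^2 + 2*x + 1) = (x + 1)^2*(x + 1)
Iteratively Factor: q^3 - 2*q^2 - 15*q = (q + 3)*(q^2 - 5*q) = (q - 5)*(q + 3)*(q)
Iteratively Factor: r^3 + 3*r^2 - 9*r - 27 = (r - 3)*(r^2 + 6*r + 9) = (r - 3)*(r + 3)*(r + 3)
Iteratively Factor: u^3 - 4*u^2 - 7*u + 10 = (u - 5)*(u^2 + u - 2) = (u - 5)*(u - 1)*(u + 2)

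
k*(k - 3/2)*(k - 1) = k^3 - 5*k^2/2 + 3*k/2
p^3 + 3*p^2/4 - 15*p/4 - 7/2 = (p - 2)*(p + 1)*(p + 7/4)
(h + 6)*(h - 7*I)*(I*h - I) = I*h^3 + 7*h^2 + 5*I*h^2 + 35*h - 6*I*h - 42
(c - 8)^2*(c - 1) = c^3 - 17*c^2 + 80*c - 64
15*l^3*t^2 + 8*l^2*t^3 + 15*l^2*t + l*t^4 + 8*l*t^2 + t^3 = t*(3*l + t)*(5*l + t)*(l*t + 1)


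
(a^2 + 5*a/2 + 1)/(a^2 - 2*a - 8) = (a + 1/2)/(a - 4)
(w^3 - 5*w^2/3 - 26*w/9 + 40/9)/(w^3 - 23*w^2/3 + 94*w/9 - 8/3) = (3*w^2 - w - 10)/(3*w^2 - 19*w + 6)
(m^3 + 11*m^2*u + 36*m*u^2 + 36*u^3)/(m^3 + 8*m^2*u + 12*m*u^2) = (m + 3*u)/m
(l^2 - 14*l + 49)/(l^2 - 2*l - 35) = (l - 7)/(l + 5)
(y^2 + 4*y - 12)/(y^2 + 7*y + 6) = (y - 2)/(y + 1)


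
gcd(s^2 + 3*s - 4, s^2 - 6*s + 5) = s - 1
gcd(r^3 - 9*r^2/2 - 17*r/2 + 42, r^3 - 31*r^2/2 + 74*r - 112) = r^2 - 15*r/2 + 14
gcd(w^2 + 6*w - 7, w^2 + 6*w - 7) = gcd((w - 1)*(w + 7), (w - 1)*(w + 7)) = w^2 + 6*w - 7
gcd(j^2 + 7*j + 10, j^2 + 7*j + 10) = j^2 + 7*j + 10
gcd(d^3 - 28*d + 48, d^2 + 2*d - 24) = d^2 + 2*d - 24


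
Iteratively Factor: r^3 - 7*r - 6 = (r + 1)*(r^2 - r - 6) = (r - 3)*(r + 1)*(r + 2)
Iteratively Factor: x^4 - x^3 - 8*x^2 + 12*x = (x)*(x^3 - x^2 - 8*x + 12) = x*(x + 3)*(x^2 - 4*x + 4) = x*(x - 2)*(x + 3)*(x - 2)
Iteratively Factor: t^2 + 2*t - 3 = (t - 1)*(t + 3)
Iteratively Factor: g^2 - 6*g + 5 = (g - 1)*(g - 5)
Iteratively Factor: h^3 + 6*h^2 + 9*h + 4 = (h + 4)*(h^2 + 2*h + 1) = (h + 1)*(h + 4)*(h + 1)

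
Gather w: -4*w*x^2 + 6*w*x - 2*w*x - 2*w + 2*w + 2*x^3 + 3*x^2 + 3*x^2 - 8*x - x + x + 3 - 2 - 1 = w*(-4*x^2 + 4*x) + 2*x^3 + 6*x^2 - 8*x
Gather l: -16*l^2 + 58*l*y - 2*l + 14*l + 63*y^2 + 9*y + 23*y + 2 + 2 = -16*l^2 + l*(58*y + 12) + 63*y^2 + 32*y + 4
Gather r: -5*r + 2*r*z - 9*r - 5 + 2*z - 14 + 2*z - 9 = r*(2*z - 14) + 4*z - 28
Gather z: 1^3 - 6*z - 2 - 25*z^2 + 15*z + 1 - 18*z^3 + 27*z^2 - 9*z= -18*z^3 + 2*z^2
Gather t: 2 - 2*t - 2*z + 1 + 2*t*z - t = t*(2*z - 3) - 2*z + 3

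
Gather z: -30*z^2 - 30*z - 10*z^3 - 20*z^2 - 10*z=-10*z^3 - 50*z^2 - 40*z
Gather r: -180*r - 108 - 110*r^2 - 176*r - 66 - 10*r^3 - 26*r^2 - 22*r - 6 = -10*r^3 - 136*r^2 - 378*r - 180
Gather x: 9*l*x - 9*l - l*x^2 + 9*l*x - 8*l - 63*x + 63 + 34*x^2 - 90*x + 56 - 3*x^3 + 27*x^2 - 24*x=-17*l - 3*x^3 + x^2*(61 - l) + x*(18*l - 177) + 119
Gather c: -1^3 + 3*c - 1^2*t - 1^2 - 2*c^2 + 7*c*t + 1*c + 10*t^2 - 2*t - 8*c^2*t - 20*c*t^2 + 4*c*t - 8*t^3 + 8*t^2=c^2*(-8*t - 2) + c*(-20*t^2 + 11*t + 4) - 8*t^3 + 18*t^2 - 3*t - 2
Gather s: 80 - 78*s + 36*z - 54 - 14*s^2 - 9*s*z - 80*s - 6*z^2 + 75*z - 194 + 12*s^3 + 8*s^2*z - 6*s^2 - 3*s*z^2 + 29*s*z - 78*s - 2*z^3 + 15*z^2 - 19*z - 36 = 12*s^3 + s^2*(8*z - 20) + s*(-3*z^2 + 20*z - 236) - 2*z^3 + 9*z^2 + 92*z - 204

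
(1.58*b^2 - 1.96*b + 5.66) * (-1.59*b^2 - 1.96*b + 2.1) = -2.5122*b^4 + 0.0196000000000001*b^3 - 1.8398*b^2 - 15.2096*b + 11.886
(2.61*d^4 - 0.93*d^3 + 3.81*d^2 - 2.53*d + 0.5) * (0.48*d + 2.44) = 1.2528*d^5 + 5.922*d^4 - 0.4404*d^3 + 8.082*d^2 - 5.9332*d + 1.22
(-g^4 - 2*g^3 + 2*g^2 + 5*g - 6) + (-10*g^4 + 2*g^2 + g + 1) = -11*g^4 - 2*g^3 + 4*g^2 + 6*g - 5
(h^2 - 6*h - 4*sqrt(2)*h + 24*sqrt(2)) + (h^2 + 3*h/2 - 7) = 2*h^2 - 4*sqrt(2)*h - 9*h/2 - 7 + 24*sqrt(2)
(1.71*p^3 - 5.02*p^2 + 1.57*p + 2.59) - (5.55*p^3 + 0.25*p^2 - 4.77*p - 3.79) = -3.84*p^3 - 5.27*p^2 + 6.34*p + 6.38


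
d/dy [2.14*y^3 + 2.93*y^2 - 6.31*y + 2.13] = 6.42*y^2 + 5.86*y - 6.31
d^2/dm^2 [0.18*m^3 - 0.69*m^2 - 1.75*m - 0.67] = 1.08*m - 1.38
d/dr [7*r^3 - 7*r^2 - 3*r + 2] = 21*r^2 - 14*r - 3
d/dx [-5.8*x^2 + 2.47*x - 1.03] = 2.47 - 11.6*x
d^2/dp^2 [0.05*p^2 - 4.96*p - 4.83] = 0.100000000000000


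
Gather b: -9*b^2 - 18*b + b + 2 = -9*b^2 - 17*b + 2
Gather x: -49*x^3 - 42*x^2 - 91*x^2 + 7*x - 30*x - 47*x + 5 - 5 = -49*x^3 - 133*x^2 - 70*x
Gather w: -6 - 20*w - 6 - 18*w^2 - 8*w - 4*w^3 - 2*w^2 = -4*w^3 - 20*w^2 - 28*w - 12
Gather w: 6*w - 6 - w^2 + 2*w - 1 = -w^2 + 8*w - 7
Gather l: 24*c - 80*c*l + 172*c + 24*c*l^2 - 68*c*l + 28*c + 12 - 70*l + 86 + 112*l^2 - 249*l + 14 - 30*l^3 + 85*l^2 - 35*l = 224*c - 30*l^3 + l^2*(24*c + 197) + l*(-148*c - 354) + 112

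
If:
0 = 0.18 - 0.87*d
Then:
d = 0.21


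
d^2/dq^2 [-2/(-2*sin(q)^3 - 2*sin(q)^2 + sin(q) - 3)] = 2*((sin(q) - 9*sin(3*q) - 8*cos(2*q))*(2*sin(q)^3 + 2*sin(q)^2 - sin(q) + 3)/2 + 2*(6*sin(q)^2 + 4*sin(q) - 1)^2*cos(q)^2)/(2*sin(q)^3 + 2*sin(q)^2 - sin(q) + 3)^3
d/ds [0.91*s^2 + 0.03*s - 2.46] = 1.82*s + 0.03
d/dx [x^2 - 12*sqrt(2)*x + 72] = 2*x - 12*sqrt(2)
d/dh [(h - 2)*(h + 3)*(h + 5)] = 3*h^2 + 12*h - 1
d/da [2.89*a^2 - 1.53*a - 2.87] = 5.78*a - 1.53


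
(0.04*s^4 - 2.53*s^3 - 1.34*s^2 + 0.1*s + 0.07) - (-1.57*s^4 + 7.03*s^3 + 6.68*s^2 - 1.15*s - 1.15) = 1.61*s^4 - 9.56*s^3 - 8.02*s^2 + 1.25*s + 1.22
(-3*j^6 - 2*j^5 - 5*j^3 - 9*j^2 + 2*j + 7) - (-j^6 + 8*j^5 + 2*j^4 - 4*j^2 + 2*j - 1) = -2*j^6 - 10*j^5 - 2*j^4 - 5*j^3 - 5*j^2 + 8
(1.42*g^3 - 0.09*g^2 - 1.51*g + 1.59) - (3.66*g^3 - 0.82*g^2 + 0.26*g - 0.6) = -2.24*g^3 + 0.73*g^2 - 1.77*g + 2.19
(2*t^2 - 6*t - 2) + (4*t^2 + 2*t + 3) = 6*t^2 - 4*t + 1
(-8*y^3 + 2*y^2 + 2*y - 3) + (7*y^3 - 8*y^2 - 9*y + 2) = -y^3 - 6*y^2 - 7*y - 1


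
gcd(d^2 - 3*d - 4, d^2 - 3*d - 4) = d^2 - 3*d - 4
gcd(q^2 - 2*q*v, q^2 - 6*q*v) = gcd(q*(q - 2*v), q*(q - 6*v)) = q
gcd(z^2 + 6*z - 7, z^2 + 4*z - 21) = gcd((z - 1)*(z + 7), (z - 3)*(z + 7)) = z + 7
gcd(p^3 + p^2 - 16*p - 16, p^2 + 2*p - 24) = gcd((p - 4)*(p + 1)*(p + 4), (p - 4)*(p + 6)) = p - 4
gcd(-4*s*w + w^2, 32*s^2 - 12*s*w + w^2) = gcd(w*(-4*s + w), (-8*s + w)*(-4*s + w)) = 4*s - w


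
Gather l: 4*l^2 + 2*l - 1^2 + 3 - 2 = 4*l^2 + 2*l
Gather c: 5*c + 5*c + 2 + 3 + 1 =10*c + 6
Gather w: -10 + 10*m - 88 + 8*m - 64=18*m - 162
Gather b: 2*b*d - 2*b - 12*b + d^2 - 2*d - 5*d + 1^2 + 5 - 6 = b*(2*d - 14) + d^2 - 7*d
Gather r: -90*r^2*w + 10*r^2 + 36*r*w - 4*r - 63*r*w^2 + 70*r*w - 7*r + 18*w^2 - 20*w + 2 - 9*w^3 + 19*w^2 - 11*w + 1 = r^2*(10 - 90*w) + r*(-63*w^2 + 106*w - 11) - 9*w^3 + 37*w^2 - 31*w + 3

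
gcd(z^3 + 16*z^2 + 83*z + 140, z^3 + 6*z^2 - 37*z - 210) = z^2 + 12*z + 35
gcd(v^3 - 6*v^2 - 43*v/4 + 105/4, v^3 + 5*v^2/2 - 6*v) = v - 3/2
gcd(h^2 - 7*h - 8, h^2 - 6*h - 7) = h + 1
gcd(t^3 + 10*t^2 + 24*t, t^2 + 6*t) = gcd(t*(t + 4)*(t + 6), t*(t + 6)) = t^2 + 6*t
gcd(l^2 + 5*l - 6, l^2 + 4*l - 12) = l + 6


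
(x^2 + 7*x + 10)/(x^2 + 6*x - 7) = (x^2 + 7*x + 10)/(x^2 + 6*x - 7)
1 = 1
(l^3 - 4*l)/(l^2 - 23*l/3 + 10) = 3*l*(l^2 - 4)/(3*l^2 - 23*l + 30)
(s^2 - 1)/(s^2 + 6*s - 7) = (s + 1)/(s + 7)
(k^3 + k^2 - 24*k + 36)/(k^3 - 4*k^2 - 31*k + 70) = (k^2 + 3*k - 18)/(k^2 - 2*k - 35)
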